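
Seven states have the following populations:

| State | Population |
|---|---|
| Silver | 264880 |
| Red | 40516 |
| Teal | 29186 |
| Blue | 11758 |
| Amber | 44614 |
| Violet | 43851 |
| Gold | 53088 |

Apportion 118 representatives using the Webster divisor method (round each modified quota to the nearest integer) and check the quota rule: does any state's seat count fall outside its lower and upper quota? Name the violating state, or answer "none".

Silver

Standard quotas: Silver 64.063, Red 9.799, Teal 7.059, Blue 2.844, Amber 10.790, Violet 10.606, Gold 12.840.
Webster allocation: Silver 63, Red 10, Teal 7, Blue 3, Amber 11, Violet 11, Gold 13.
Silver has quota 64.063 (lower 64, upper 65) but receives 63 — outside the quota interval.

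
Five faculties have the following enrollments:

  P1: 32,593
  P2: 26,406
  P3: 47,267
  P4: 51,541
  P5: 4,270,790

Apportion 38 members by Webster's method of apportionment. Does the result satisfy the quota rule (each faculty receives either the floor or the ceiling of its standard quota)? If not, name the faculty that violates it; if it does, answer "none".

P5

Standard quotas: P1 0.280, P2 0.227, P3 0.406, P4 0.442, P5 36.646.
Webster allocation: P1 0, P2 0, P3 0, P4 0, P5 38.
P5 has quota 36.646 (lower 36, upper 37) but receives 38 — outside the quota interval.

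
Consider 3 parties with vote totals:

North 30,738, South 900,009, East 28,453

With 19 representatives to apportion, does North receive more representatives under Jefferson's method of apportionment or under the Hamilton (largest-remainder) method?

Jefferson: North 0, South 19, East 0.
Hamilton: North 1, South 18, East 0.
North gets 0 under Jefferson and 1 under Hamilton.

Hamilton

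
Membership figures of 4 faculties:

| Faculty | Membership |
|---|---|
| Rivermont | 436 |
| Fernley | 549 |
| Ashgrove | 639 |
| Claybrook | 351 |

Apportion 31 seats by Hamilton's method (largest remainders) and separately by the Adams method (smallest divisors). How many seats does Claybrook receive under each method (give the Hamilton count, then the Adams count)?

Hamilton: Rivermont 7, Fernley 9, Ashgrove 10, Claybrook 5.
Adams: Rivermont 7, Fernley 8, Ashgrove 10, Claybrook 6.
Claybrook gets 5 under Hamilton and 6 under Adams.

5 and 6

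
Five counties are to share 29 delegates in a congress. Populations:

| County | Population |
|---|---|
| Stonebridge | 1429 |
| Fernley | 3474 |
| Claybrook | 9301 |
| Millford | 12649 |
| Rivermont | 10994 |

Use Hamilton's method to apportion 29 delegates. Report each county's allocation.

Stonebridge 1; Fernley 3; Claybrook 7; Millford 10; Rivermont 8

The standard divisor is 37847/29 ≈ 1305.069.
Standard quotas: Stonebridge 1.0950, Fernley 2.6619, Claybrook 7.1268, Millford 9.6922, Rivermont 8.4241.
Lower quotas: Stonebridge 1, Fernley 2, Claybrook 7, Millford 9, Rivermont 8 (sum 27, leaving 2 seats).
Remainders in descending order: Millford 0.6922, Fernley 0.6619, Rivermont 0.4241, Claybrook 0.1268, Stonebridge 0.0950.
The surplus seats go to Millford, Fernley.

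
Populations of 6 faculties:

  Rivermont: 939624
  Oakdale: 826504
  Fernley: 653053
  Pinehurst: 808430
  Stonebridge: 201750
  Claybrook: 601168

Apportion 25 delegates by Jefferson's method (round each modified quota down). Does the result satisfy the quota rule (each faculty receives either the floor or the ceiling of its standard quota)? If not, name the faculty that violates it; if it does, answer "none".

Standard quotas: Rivermont 5.828, Oakdale 5.127, Fernley 4.051, Pinehurst 5.014, Stonebridge 1.251, Claybrook 3.729.
Jefferson allocation: Rivermont 6, Oakdale 5, Fernley 4, Pinehurst 5, Stonebridge 1, Claybrook 4.
Every allocation lies between the lower and upper quota.

none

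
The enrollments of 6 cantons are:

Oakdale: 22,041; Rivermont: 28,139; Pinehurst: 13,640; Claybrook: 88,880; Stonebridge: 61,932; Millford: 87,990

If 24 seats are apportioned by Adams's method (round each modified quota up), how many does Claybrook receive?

Standard divisor 302622/24 ≈ 12609.25; standard quotas: Oakdale 1.748, Rivermont 2.232, Pinehurst 1.082, Claybrook 7.049, Stonebridge 4.912, Millford 6.978.
Rounding up gives 2, 3, 2, 8, 5, 7 = 27 seats, so the divisor must be adjusted.
With modified divisor 14400: modified quotas Oakdale 1.531, Rivermont 1.954, Pinehurst 0.947, Claybrook 6.172, Stonebridge 4.301, Millford 6.110.
Rounding up: Oakdale 2, Rivermont 2, Pinehurst 1, Claybrook 7, Stonebridge 5, Millford 7 (total 24).
Claybrook receives 7.

7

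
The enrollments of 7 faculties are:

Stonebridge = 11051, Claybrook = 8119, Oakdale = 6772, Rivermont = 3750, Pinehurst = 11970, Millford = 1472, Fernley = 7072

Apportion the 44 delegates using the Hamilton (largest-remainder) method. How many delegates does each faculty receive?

Stonebridge 10, Claybrook 7, Oakdale 6, Rivermont 3, Pinehurst 11, Millford 1, Fernley 6

Standard divisor: 50206 ÷ 44 ≈ 1141.045.
Standard quotas: Stonebridge 9.6850, Claybrook 7.1154, Oakdale 5.9349, Rivermont 3.2865, Pinehurst 10.4904, Millford 1.2900, Fernley 6.1978.
Lower quotas: Stonebridge 9, Claybrook 7, Oakdale 5, Rivermont 3, Pinehurst 10, Millford 1, Fernley 6 (sum 41, leaving 3 seats).
Remainders in descending order: Oakdale 0.9349, Stonebridge 0.6850, Pinehurst 0.4904, Millford 0.2900, Rivermont 0.2865, Fernley 0.1978, Claybrook 0.1154.
The surplus seats go to Oakdale, Stonebridge, Pinehurst.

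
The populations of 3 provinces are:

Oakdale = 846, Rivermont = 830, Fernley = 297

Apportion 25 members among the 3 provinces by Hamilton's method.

Oakdale: 11; Rivermont: 10; Fernley: 4

Standard divisor: 1973 ÷ 25 ≈ 78.92.
Standard quotas: Oakdale 10.720, Rivermont 10.517, Fernley 3.763.
Lower quotas: Oakdale 10, Rivermont 10, Fernley 3 (sum 23, leaving 2 seats).
Remainders in descending order: Fernley 0.763, Oakdale 0.720, Rivermont 0.517.
Largest remainders: Fernley, Oakdale receive the extra seats.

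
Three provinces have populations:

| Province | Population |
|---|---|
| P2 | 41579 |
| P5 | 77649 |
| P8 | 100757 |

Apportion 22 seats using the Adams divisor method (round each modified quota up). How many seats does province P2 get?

4

Standard divisor 219985/22 ≈ 9999.318; standard quotas: P2 4.158, P5 7.765, P8 10.076.
Rounding up gives 5, 8, 11 = 24 seats, so the divisor must be adjusted.
With modified divisor 10700: modified quotas P2 3.886, P5 7.257, P8 9.417.
Rounding up: P2 4, P5 8, P8 10 (total 22).
P2 receives 4.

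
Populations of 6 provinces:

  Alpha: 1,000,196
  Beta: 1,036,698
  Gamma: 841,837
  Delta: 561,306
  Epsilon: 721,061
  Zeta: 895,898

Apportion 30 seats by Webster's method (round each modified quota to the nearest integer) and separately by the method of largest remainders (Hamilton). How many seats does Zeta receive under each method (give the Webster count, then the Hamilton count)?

Webster: Alpha 6, Beta 6, Gamma 5, Delta 3, Epsilon 4, Zeta 6.
Hamilton: Alpha 6, Beta 6, Gamma 5, Delta 4, Epsilon 4, Zeta 5.
Zeta gets 6 under Webster and 5 under Hamilton.

6 and 5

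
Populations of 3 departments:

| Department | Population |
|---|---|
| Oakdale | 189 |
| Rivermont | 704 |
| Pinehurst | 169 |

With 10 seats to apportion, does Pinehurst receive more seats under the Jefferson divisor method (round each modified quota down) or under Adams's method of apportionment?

Adams

Jefferson: Oakdale 2, Rivermont 7, Pinehurst 1.
Adams: Oakdale 2, Rivermont 6, Pinehurst 2.
Pinehurst gets 1 under Jefferson and 2 under Adams.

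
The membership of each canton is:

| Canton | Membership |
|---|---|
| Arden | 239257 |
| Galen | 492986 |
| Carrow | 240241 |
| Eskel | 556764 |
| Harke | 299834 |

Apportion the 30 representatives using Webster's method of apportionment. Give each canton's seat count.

Standard divisor 1829082/30 ≈ 60969.4; standard quotas: Arden 3.924, Galen 8.086, Carrow 3.940, Eskel 9.132, Harke 4.918.
Rounding to the nearest integer gives Arden 4, Galen 8, Carrow 4, Eskel 9, Harke 5 — total 30, matching the house size, so no adjustment is needed.

Arden 4, Galen 8, Carrow 4, Eskel 9, Harke 5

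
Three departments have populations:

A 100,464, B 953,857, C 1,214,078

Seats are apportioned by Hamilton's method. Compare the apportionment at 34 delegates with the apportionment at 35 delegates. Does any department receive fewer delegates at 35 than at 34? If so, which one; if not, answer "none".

At 34 seats: A 2, B 14, C 18.
At 35 seats: A 1, B 15, C 19.
A drops from 2 to 1.

A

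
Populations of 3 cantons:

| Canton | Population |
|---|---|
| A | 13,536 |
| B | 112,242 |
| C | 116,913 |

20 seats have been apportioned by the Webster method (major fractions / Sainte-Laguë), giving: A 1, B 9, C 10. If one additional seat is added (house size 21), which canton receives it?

Priority for the next seat is population ÷ (current seats + 0.5).
Priorities: A 9024.000, B 11814.947, C 11134.571.
Highest priority: B.

B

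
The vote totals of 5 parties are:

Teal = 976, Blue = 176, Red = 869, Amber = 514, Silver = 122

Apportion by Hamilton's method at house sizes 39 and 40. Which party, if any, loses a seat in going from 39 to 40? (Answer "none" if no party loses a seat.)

Blue

At 39 seats: Teal 14, Blue 3, Red 13, Amber 7, Silver 2.
At 40 seats: Teal 15, Blue 2, Red 13, Amber 8, Silver 2.
Blue drops from 3 to 2.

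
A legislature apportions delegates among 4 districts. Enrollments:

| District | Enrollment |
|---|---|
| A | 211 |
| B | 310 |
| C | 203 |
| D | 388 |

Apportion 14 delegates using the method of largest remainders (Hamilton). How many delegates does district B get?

4

Total 1112; standard divisor 1112/14 ≈ 79.429.
Standard quotas: A 2.656, B 3.903, C 2.556, D 4.885.
Lower quotas: A 2, B 3, C 2, D 4 (sum 11, leaving 3 seats).
Remainders in descending order: B 0.903, D 0.885, A 0.656, C 0.556.
The surplus seats go to B, D, A.
B receives 4.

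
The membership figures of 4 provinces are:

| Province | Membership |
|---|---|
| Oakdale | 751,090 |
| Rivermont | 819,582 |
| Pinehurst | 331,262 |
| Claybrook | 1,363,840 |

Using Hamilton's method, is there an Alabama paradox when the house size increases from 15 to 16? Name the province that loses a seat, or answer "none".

At 15 seats: Oakdale 3, Rivermont 4, Pinehurst 2, Claybrook 6.
At 16 seats: Oakdale 4, Rivermont 4, Pinehurst 1, Claybrook 7.
Pinehurst drops from 2 to 1.

Pinehurst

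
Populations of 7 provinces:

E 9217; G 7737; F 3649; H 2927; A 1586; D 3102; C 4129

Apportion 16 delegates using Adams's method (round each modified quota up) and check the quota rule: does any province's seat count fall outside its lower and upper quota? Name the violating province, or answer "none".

Standard quotas: E 4.559, G 3.827, F 1.805, H 1.448, A 0.784, D 1.534, C 2.042.
Adams allocation: E 4, G 3, F 2, H 2, A 1, D 2, C 2.
Every allocation lies between the lower and upper quota.

none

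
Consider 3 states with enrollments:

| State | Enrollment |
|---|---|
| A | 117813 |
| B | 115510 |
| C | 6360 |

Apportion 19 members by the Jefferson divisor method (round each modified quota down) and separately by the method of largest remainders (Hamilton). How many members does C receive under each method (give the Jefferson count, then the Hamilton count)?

Jefferson: A 10, B 9, C 0.
Hamilton: A 9, B 9, C 1.
C gets 0 under Jefferson and 1 under Hamilton.

0 and 1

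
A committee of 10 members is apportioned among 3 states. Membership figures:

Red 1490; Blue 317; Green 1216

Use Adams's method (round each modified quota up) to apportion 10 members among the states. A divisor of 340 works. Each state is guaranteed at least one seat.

With modified divisor 340: modified quotas Red 4.382, Blue 0.932, Green 3.576.
Rounding up: Red 5, Blue 1, Green 4 (total 10).

Red: 5; Blue: 1; Green: 4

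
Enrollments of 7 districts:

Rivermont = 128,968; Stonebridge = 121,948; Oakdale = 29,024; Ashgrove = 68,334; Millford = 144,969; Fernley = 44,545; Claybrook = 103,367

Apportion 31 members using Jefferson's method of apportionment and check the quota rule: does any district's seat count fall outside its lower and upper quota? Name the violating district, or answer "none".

none

Standard quotas: Rivermont 6.236, Stonebridge 5.896, Oakdale 1.403, Ashgrove 3.304, Millford 7.009, Fernley 2.154, Claybrook 4.998.
Jefferson allocation: Rivermont 7, Stonebridge 6, Oakdale 1, Ashgrove 3, Millford 7, Fernley 2, Claybrook 5.
Every allocation lies between the lower and upper quota.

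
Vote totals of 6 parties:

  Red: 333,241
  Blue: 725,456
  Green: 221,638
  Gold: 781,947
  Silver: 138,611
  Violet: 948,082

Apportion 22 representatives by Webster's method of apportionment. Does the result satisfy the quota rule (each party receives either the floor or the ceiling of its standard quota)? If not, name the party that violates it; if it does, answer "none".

Standard quotas: Red 2.328, Blue 5.068, Green 1.548, Gold 5.463, Silver 0.968, Violet 6.624.
Webster allocation: Red 2, Blue 5, Green 2, Gold 5, Silver 1, Violet 7.
Every allocation lies between the lower and upper quota.

none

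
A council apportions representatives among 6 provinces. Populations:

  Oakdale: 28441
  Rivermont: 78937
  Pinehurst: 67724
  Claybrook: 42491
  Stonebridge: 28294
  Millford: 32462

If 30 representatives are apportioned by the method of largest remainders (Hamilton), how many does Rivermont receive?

The standard divisor is 278349/30 ≈ 9278.3.
Standard quotas: Oakdale 3.0653, Rivermont 8.5077, Pinehurst 7.2992, Claybrook 4.5796, Stonebridge 3.0495, Millford 3.4987.
Lower quotas: Oakdale 3, Rivermont 8, Pinehurst 7, Claybrook 4, Stonebridge 3, Millford 3 (sum 28, leaving 2 seats).
Remainders in descending order: Claybrook 0.5796, Rivermont 0.5077, Millford 0.4987, Pinehurst 0.2992, Oakdale 0.0653, Stonebridge 0.0495.
The surplus seats go to Claybrook, Rivermont.
Rivermont receives 9.

9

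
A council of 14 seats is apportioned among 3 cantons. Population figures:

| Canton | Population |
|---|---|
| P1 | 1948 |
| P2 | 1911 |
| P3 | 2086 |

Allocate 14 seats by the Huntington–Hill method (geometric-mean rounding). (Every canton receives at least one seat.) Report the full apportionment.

P1 5; P2 4; P3 5

With divisor 431: modified quotas P1 4.520, P2 4.434, P3 4.840.
Geometric-mean thresholds: P1 √(4·5)=4.472, P2 √(4·5)=4.472, P3 √(4·5)=4.472.
Each quota rounded against its threshold gives P1 5, P2 4, P3 5 (total 14).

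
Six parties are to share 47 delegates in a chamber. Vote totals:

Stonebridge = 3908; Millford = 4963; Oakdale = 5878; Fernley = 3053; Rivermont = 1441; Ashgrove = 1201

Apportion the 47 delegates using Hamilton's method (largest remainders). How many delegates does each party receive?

Stonebridge 9, Millford 11, Oakdale 14, Fernley 7, Rivermont 3, Ashgrove 3

Total 20444; standard divisor 20444/47 ≈ 434.979.
Standard quotas: Stonebridge 8.9843, Millford 11.4098, Oakdale 13.5133, Fernley 7.0187, Rivermont 3.3128, Ashgrove 2.7611.
Lower quotas: Stonebridge 8, Millford 11, Oakdale 13, Fernley 7, Rivermont 3, Ashgrove 2 (sum 44, leaving 3 seats).
Remainders in descending order: Stonebridge 0.9843, Ashgrove 0.7611, Oakdale 0.5133, Millford 0.4098, Rivermont 0.3128, Fernley 0.0187.
The surplus seats go to Stonebridge, Ashgrove, Oakdale.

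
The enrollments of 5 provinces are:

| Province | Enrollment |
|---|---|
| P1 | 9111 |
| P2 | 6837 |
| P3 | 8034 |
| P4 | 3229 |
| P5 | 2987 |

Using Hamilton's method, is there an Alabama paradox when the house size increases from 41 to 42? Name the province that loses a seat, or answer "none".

At 41 seats: P1 12, P2 9, P3 11, P4 5, P5 4.
At 42 seats: P1 13, P2 10, P3 11, P4 4, P5 4.
P4 drops from 5 to 4.

P4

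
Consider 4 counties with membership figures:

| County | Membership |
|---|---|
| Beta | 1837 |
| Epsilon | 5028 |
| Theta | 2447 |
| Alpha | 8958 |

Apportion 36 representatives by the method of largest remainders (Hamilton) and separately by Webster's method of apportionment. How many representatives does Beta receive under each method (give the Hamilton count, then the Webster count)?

3 and 4

Hamilton: Beta 3, Epsilon 10, Theta 5, Alpha 18.
Webster: Beta 4, Epsilon 10, Theta 5, Alpha 17.
Beta gets 3 under Hamilton and 4 under Webster.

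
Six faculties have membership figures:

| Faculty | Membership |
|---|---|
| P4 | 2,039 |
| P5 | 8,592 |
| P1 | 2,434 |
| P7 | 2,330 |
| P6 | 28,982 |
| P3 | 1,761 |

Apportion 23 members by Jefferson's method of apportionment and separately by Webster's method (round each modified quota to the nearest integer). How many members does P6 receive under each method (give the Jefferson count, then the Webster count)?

16 and 15

Jefferson: P4 1, P5 4, P1 1, P7 1, P6 16, P3 0.
Webster: P4 1, P5 4, P1 1, P7 1, P6 15, P3 1.
P6 gets 16 under Jefferson and 15 under Webster.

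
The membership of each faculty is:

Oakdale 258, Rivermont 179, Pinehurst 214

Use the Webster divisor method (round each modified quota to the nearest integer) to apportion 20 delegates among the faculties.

Standard divisor 651/20 ≈ 32.55; standard quotas: Oakdale 7.926, Rivermont 5.499, Pinehurst 6.575.
Rounding to the nearest integer gives Oakdale 8, Rivermont 5, Pinehurst 7 — total 20, matching the house size, so no adjustment is needed.

Oakdale: 8, Rivermont: 5, Pinehurst: 7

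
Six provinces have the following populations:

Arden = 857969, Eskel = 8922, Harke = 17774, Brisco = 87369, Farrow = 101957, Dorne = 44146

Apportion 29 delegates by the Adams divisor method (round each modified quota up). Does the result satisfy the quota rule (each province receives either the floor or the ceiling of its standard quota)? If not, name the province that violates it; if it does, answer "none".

Arden

Standard quotas: Arden 22.252, Eskel 0.231, Harke 0.461, Brisco 2.266, Farrow 2.644, Dorne 1.145.
Adams allocation: Arden 20, Eskel 1, Harke 1, Brisco 2, Farrow 3, Dorne 2.
Arden has quota 22.252 (lower 22, upper 23) but receives 20 — outside the quota interval.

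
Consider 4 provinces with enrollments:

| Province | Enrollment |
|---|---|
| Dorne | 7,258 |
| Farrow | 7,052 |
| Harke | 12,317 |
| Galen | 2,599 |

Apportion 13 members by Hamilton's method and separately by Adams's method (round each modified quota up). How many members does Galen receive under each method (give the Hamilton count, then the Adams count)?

Hamilton: Dorne 3, Farrow 3, Harke 6, Galen 1.
Adams: Dorne 3, Farrow 3, Harke 5, Galen 2.
Galen gets 1 under Hamilton and 2 under Adams.

1 and 2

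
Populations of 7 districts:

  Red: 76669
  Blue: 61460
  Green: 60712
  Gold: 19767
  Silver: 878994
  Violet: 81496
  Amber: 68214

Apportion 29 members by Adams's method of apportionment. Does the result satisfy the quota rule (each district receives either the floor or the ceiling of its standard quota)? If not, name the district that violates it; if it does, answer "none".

Standard quotas: Red 1.783, Blue 1.429, Green 1.412, Gold 0.460, Silver 20.437, Violet 1.895, Amber 1.586.
Adams allocation: Red 2, Blue 2, Green 2, Gold 1, Silver 18, Violet 2, Amber 2.
Silver has quota 20.437 (lower 20, upper 21) but receives 18 — outside the quota interval.

Silver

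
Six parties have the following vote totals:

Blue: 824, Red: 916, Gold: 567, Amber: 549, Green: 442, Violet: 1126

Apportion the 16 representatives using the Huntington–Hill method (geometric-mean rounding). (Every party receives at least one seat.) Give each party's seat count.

With divisor 288: modified quotas Blue 2.861, Red 3.181, Gold 1.969, Amber 1.906, Green 1.535, Violet 3.910.
Geometric-mean thresholds: Blue √(2·3)=2.449, Red √(3·4)=3.464, Gold √(1·2)=1.414, Amber √(1·2)=1.414, Green √(1·2)=1.414, Violet √(3·4)=3.464.
Each quota rounded against its threshold gives Blue 3, Red 3, Gold 2, Amber 2, Green 2, Violet 4 (total 16).

Blue=3; Red=3; Gold=2; Amber=2; Green=2; Violet=4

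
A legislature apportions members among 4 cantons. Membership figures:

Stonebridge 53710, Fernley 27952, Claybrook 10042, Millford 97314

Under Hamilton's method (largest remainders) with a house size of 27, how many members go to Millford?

Total 189018; standard divisor 189018/27 ≈ 7000.667.
Standard quotas: Stonebridge 7.6721, Fernley 3.9928, Claybrook 1.4344, Millford 13.9007.
Lower quotas: Stonebridge 7, Fernley 3, Claybrook 1, Millford 13 (sum 24, leaving 3 seats).
Remainders in descending order: Fernley 0.9928, Millford 0.9007, Stonebridge 0.6721, Claybrook 0.4344.
The surplus seats go to Fernley, Millford, Stonebridge.
Millford receives 14.

14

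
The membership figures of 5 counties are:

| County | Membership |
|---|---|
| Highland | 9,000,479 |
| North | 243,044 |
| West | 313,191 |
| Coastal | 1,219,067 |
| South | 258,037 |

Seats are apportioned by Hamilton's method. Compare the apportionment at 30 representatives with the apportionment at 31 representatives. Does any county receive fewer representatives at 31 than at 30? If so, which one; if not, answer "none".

none

At 30 seats: Highland 24, North 1, West 1, Coastal 3, South 1.
At 31 seats: Highland 25, North 1, West 1, Coastal 3, South 1.
No county's allocation decreased.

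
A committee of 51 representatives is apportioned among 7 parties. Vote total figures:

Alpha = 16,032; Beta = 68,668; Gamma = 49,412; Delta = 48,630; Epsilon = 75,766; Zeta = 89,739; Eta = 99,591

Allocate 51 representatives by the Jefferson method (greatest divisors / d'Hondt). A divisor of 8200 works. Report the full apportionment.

Alpha: 1, Beta: 8, Gamma: 6, Delta: 5, Epsilon: 9, Zeta: 10, Eta: 12

With modified divisor 8200: modified quotas Alpha 1.955, Beta 8.374, Gamma 6.026, Delta 5.930, Epsilon 9.240, Zeta 10.944, Eta 12.145.
Rounding down: Alpha 1, Beta 8, Gamma 6, Delta 5, Epsilon 9, Zeta 10, Eta 12 (total 51).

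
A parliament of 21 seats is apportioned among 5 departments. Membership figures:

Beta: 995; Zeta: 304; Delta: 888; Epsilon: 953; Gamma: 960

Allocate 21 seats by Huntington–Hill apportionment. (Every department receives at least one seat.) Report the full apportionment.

With divisor 206: modified quotas Beta 4.830, Zeta 1.476, Delta 4.311, Epsilon 4.626, Gamma 4.660.
Geometric-mean thresholds: Beta √(4·5)=4.472, Zeta √(1·2)=1.414, Delta √(4·5)=4.472, Epsilon √(4·5)=4.472, Gamma √(4·5)=4.472.
Each quota rounded against its threshold gives Beta 5, Zeta 2, Delta 4, Epsilon 5, Gamma 5 (total 21).

Beta 5; Zeta 2; Delta 4; Epsilon 5; Gamma 5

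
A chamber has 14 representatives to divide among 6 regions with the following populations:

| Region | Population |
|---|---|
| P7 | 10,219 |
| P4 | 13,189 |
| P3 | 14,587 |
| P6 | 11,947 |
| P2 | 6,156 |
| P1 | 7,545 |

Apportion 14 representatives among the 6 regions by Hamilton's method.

P7 2, P4 3, P3 3, P6 3, P2 1, P1 2

The standard divisor is 63643/14 ≈ 4545.929.
Standard quotas: P7 2.2479, P4 2.9013, P3 3.2088, P6 2.6281, P2 1.3542, P1 1.6597.
Lower quotas: P7 2, P4 2, P3 3, P6 2, P2 1, P1 1 (sum 11, leaving 3 seats).
Remainders in descending order: P4 0.9013, P1 0.6597, P6 0.6281, P2 0.3542, P7 0.2479, P3 0.2088.
Largest remainders: P4, P1, P6 receive the extra seats.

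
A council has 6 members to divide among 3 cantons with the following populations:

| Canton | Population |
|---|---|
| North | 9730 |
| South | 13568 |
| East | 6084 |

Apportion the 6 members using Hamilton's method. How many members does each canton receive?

Standard divisor: 29382 ÷ 6 = 4897.
Standard quotas: North 1.9869, South 2.7707, East 1.2424.
Lower quotas: North 1, South 2, East 1 (sum 4, leaving 2 seats).
Remainders in descending order: North 0.9869, South 0.7707, East 0.2424.
The surplus seats go to North, South.

North 2; South 3; East 1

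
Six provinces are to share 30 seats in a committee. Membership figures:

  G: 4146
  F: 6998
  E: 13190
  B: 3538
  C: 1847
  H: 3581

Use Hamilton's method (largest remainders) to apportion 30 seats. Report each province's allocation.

Total 33300; standard divisor 33300/30 = 1110.
Standard quotas: G 3.7351, F 6.3045, E 11.8829, B 3.1874, C 1.6640, H 3.2261.
Lower quotas: G 3, F 6, E 11, B 3, C 1, H 3 (sum 27, leaving 3 seats).
Remainders in descending order: E 0.8829, G 0.7351, C 0.6640, F 0.3045, H 0.2261, B 0.1874.
The surplus seats go to E, G, C.

G 4; F 6; E 12; B 3; C 2; H 3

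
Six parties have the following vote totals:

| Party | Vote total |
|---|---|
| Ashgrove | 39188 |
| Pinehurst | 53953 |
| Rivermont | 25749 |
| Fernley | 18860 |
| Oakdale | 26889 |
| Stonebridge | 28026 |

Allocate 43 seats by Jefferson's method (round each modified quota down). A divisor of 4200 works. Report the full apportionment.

With modified divisor 4200: modified quotas Ashgrove 9.330, Pinehurst 12.846, Rivermont 6.131, Fernley 4.490, Oakdale 6.402, Stonebridge 6.673.
Rounding down: Ashgrove 9, Pinehurst 12, Rivermont 6, Fernley 4, Oakdale 6, Stonebridge 6 (total 43).

Ashgrove=9, Pinehurst=12, Rivermont=6, Fernley=4, Oakdale=6, Stonebridge=6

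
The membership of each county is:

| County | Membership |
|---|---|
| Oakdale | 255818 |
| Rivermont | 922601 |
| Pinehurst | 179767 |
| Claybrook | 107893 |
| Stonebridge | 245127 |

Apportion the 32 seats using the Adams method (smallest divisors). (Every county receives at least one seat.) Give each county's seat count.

Oakdale: 5, Rivermont: 16, Pinehurst: 4, Claybrook: 2, Stonebridge: 5

Standard divisor 1711206/32 ≈ 53475.188; standard quotas: Oakdale 4.784, Rivermont 17.253, Pinehurst 3.362, Claybrook 2.018, Stonebridge 4.584.
Rounding up gives 5, 18, 4, 3, 5 = 35 seats, so the divisor must be adjusted.
With modified divisor 58800: modified quotas Oakdale 4.351, Rivermont 15.690, Pinehurst 3.057, Claybrook 1.835, Stonebridge 4.169.
Rounding up: Oakdale 5, Rivermont 16, Pinehurst 4, Claybrook 2, Stonebridge 5 (total 32).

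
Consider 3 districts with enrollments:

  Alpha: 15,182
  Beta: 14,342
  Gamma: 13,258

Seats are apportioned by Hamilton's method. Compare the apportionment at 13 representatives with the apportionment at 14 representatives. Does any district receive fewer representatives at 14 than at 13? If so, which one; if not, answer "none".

At 13 seats: Alpha 5, Beta 4, Gamma 4.
At 14 seats: Alpha 5, Beta 5, Gamma 4.
No district's allocation decreased.

none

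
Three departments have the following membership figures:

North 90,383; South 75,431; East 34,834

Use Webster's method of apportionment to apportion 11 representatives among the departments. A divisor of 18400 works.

With modified divisor 18400: modified quotas North 4.912, South 4.100, East 1.893.
Rounding to the nearest integer: North 5, South 4, East 2 (total 11).

North: 5, South: 4, East: 2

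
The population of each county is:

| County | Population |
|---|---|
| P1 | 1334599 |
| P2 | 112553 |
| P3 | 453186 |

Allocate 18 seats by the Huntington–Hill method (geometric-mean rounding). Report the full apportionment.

With divisor 104094: modified quotas P1 12.821, P2 1.081, P3 4.354.
Geometric-mean thresholds: P1 √(12·13)=12.490, P2 √(1·2)=1.414, P3 √(4·5)=4.472.
Each quota rounded against its threshold gives P1 13, P2 1, P3 4 (total 18).

P1 13, P2 1, P3 4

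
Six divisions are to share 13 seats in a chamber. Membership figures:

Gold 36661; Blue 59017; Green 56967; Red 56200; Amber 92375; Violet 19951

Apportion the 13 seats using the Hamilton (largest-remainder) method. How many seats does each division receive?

Gold 2, Blue 2, Green 2, Red 2, Amber 4, Violet 1

Standard divisor: 321171 ÷ 13 ≈ 24705.462.
Standard quotas: Gold 1.4839, Blue 2.3888, Green 2.3058, Red 2.2748, Amber 3.7391, Violet 0.8076.
Lower quotas: Gold 1, Blue 2, Green 2, Red 2, Amber 3, Violet 0 (sum 10, leaving 3 seats).
Remainders in descending order: Violet 0.8076, Amber 0.7391, Gold 0.4839, Blue 0.3888, Green 0.3058, Red 0.2748.
The surplus seats go to Violet, Amber, Gold.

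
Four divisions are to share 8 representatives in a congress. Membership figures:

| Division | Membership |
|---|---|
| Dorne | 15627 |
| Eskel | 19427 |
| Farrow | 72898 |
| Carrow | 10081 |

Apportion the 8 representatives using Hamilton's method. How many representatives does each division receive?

Total 118033; standard divisor 118033/8 ≈ 14754.125.
Standard quotas: Dorne 1.0592, Eskel 1.3167, Farrow 4.9409, Carrow 0.6833.
Lower quotas: Dorne 1, Eskel 1, Farrow 4, Carrow 0 (sum 6, leaving 2 seats).
Remainders in descending order: Farrow 0.9409, Carrow 0.6833, Eskel 0.3167, Dorne 0.0592.
The surplus seats go to Farrow, Carrow.

Dorne 1; Eskel 1; Farrow 5; Carrow 1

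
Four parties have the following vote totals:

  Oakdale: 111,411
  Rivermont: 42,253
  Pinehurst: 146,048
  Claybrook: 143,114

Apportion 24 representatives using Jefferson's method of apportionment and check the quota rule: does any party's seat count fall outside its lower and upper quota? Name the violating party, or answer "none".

none

Standard quotas: Oakdale 6.038, Rivermont 2.290, Pinehurst 7.915, Claybrook 7.756.
Jefferson allocation: Oakdale 6, Rivermont 2, Pinehurst 8, Claybrook 8.
Every allocation lies between the lower and upper quota.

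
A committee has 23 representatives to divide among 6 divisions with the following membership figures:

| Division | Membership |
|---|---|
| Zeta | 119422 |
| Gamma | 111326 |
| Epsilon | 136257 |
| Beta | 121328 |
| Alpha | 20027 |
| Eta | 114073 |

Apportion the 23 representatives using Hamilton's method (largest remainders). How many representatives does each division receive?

Zeta 4; Gamma 4; Epsilon 5; Beta 5; Alpha 1; Eta 4

The standard divisor is 622433/23 ≈ 27062.304.
Standard quotas: Zeta 4.4129, Gamma 4.1137, Epsilon 5.0349, Beta 4.4833, Alpha 0.7400, Eta 4.2152.
Lower quotas: Zeta 4, Gamma 4, Epsilon 5, Beta 4, Alpha 0, Eta 4 (sum 21, leaving 2 seats).
Remainders in descending order: Alpha 0.7400, Beta 0.4833, Zeta 0.4129, Eta 0.2152, Gamma 0.1137, Epsilon 0.0349.
Largest remainders: Alpha, Beta receive the extra seats.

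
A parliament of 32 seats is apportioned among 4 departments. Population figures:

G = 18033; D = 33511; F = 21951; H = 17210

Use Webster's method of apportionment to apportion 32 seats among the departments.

G 6, D 12, F 8, H 6

Standard divisor 90705/32 ≈ 2834.531; standard quotas: G 6.362, D 11.822, F 7.744, H 6.072.
Rounding to the nearest integer gives G 6, D 12, F 8, H 6 — total 32, matching the house size, so no adjustment is needed.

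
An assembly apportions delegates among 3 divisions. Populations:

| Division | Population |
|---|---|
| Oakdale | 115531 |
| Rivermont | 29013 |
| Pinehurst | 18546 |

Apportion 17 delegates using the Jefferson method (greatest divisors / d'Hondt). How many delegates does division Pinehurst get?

Standard divisor 163090/17 ≈ 9593.529; standard quotas: Oakdale 12.043, Rivermont 3.024, Pinehurst 1.933.
Rounding down gives 12, 3, 1 = 16 seats, so the divisor must be adjusted.
With modified divisor 9100: modified quotas Oakdale 12.696, Rivermont 3.188, Pinehurst 2.038.
Rounding down: Oakdale 12, Rivermont 3, Pinehurst 2 (total 17).
Pinehurst receives 2.

2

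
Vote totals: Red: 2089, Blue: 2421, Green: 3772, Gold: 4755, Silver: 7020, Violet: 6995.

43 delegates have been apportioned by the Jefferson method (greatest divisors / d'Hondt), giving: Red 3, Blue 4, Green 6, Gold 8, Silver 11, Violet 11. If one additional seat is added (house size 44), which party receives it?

Priority for the next seat is population ÷ (current seats + 1).
Priorities: Red 522.250, Blue 484.200, Green 538.857, Gold 528.333, Silver 585.000, Violet 582.917.
Highest priority: Silver.

Silver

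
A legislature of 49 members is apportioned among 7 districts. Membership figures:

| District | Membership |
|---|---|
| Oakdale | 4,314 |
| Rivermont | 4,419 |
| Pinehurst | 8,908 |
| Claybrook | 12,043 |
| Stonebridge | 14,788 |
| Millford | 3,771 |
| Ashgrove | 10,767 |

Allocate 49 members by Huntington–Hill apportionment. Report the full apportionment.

With divisor 1218: modified quotas Oakdale 3.542, Rivermont 3.628, Pinehurst 7.314, Claybrook 9.888, Stonebridge 12.141, Millford 3.096, Ashgrove 8.840.
Geometric-mean thresholds: Oakdale √(3·4)=3.464, Rivermont √(3·4)=3.464, Pinehurst √(7·8)=7.483, Claybrook √(9·10)=9.487, Stonebridge √(12·13)=12.490, Millford √(3·4)=3.464, Ashgrove √(8·9)=8.485.
Each quota rounded against its threshold gives Oakdale 4, Rivermont 4, Pinehurst 7, Claybrook 10, Stonebridge 12, Millford 3, Ashgrove 9 (total 49).

Oakdale 4, Rivermont 4, Pinehurst 7, Claybrook 10, Stonebridge 12, Millford 3, Ashgrove 9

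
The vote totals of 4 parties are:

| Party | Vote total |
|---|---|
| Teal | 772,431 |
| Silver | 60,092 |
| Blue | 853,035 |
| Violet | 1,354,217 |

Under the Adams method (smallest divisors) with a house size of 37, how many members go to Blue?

Standard divisor 3039775/37 ≈ 82156.081; standard quotas: Teal 9.402, Silver 0.731, Blue 10.383, Violet 16.483.
Rounding up gives 10, 1, 11, 17 = 39 seats, so the divisor must be adjusted.
With modified divisor 85600: modified quotas Teal 9.024, Silver 0.702, Blue 9.965, Violet 15.820.
Rounding up: Teal 10, Silver 1, Blue 10, Violet 16 (total 37).
Blue receives 10.

10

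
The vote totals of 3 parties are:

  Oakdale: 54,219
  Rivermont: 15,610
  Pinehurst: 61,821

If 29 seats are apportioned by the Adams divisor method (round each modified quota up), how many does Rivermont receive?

Standard divisor 131650/29 ≈ 4539.655; standard quotas: Oakdale 11.943, Rivermont 3.439, Pinehurst 13.618.
Rounding up gives 12, 4, 14 = 30 seats, so the divisor must be adjusted.
With modified divisor 4800: modified quotas Oakdale 11.296, Rivermont 3.252, Pinehurst 12.879.
Rounding up: Oakdale 12, Rivermont 4, Pinehurst 13 (total 29).
Rivermont receives 4.

4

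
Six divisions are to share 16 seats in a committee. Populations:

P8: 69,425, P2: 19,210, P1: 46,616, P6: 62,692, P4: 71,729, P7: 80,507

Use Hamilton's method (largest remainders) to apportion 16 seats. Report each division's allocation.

Total 350179; standard divisor 350179/16 ≈ 21886.188.
Standard quotas: P8 3.1721, P2 0.8777, P1 2.1299, P6 2.8645, P4 3.2774, P7 3.6784.
Lower quotas: P8 3, P2 0, P1 2, P6 2, P4 3, P7 3 (sum 13, leaving 3 seats).
Remainders in descending order: P2 0.8777, P6 0.8645, P7 0.6784, P4 0.2774, P8 0.1721, P1 0.1299.
Largest remainders: P2, P6, P7 receive the extra seats.

P8: 3, P2: 1, P1: 2, P6: 3, P4: 3, P7: 4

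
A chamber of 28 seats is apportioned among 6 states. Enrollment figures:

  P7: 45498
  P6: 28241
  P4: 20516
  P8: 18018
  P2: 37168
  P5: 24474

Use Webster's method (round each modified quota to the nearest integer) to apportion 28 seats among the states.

Standard divisor 173915/28 ≈ 6211.25; standard quotas: P7 7.325, P6 4.547, P4 3.303, P8 2.901, P2 5.984, P5 3.940.
Rounding to the nearest integer gives P7 7, P6 5, P4 3, P8 3, P2 6, P5 4 — total 28, matching the house size, so no adjustment is needed.

P7: 7, P6: 5, P4: 3, P8: 3, P2: 6, P5: 4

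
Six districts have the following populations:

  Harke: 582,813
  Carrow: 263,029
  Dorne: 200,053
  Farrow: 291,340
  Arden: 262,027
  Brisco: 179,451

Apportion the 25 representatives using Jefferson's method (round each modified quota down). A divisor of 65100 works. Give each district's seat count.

With modified divisor 65100: modified quotas Harke 8.953, Carrow 4.040, Dorne 3.073, Farrow 4.475, Arden 4.025, Brisco 2.757.
Rounding down: Harke 8, Carrow 4, Dorne 3, Farrow 4, Arden 4, Brisco 2 (total 25).

Harke=8, Carrow=4, Dorne=3, Farrow=4, Arden=4, Brisco=2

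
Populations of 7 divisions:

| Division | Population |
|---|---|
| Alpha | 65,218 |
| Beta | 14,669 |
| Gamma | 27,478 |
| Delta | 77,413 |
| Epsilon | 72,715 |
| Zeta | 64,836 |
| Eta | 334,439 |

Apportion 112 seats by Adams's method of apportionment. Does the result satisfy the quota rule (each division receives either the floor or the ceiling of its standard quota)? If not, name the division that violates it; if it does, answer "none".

Eta

Standard quotas: Alpha 11.122, Beta 2.502, Gamma 4.686, Delta 13.201, Epsilon 12.400, Zeta 11.057, Eta 57.033.
Adams allocation: Alpha 11, Beta 3, Gamma 5, Delta 13, Epsilon 13, Zeta 11, Eta 56.
Eta has quota 57.033 (lower 57, upper 58) but receives 56 — outside the quota interval.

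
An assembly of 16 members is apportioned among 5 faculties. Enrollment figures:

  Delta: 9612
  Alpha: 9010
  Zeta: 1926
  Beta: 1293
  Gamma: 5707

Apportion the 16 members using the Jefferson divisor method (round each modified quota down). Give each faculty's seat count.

Delta 6, Alpha 6, Zeta 1, Beta 0, Gamma 3

Standard divisor 27548/16 ≈ 1721.75; standard quotas: Delta 5.583, Alpha 5.233, Zeta 1.119, Beta 0.751, Gamma 3.315.
Rounding down gives 5, 5, 1, 0, 3 = 14 seats, so the divisor must be adjusted.
With modified divisor 1460: modified quotas Delta 6.584, Alpha 6.171, Zeta 1.319, Beta 0.886, Gamma 3.909.
Rounding down: Delta 6, Alpha 6, Zeta 1, Beta 0, Gamma 3 (total 16).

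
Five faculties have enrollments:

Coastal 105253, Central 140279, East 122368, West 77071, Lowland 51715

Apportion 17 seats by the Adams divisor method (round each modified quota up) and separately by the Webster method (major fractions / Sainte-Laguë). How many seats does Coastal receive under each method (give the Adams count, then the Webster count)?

4 and 3

Adams: Coastal 4, Central 4, East 4, West 3, Lowland 2.
Webster: Coastal 3, Central 5, East 4, West 3, Lowland 2.
Coastal gets 4 under Adams and 3 under Webster.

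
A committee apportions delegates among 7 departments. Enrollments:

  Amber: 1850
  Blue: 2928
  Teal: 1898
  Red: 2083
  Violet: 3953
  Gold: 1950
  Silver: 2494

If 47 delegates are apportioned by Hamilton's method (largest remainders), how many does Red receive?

6

Total 17156; standard divisor 17156/47 ≈ 365.021.
Standard quotas: Amber 5.068, Blue 8.021, Teal 5.200, Red 5.707, Violet 10.830, Gold 5.342, Silver 6.832.
Lower quotas: Amber 5, Blue 8, Teal 5, Red 5, Violet 10, Gold 5, Silver 6 (sum 44, leaving 3 seats).
Remainders in descending order: Silver 0.832, Violet 0.830, Red 0.707, Gold 0.342, Teal 0.200, Amber 0.068, Blue 0.021.
Largest remainders: Silver, Violet, Red receive the extra seats.
Red receives 6.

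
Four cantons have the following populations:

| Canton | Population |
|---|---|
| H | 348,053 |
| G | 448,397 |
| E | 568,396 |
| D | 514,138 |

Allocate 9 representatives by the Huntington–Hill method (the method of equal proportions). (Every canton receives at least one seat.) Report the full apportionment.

H=2, G=2, E=3, D=2

With divisor 220971: modified quotas H 1.575, G 2.029, E 2.572, D 2.327.
Geometric-mean thresholds: H √(1·2)=1.414, G √(2·3)=2.449, E √(2·3)=2.449, D √(2·3)=2.449.
Each quota rounded against its threshold gives H 2, G 2, E 3, D 2 (total 9).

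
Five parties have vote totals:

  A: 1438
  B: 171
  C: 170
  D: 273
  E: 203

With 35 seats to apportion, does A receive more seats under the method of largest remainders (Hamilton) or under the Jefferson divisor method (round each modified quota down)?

Hamilton: A 22, B 3, C 3, D 4, E 3.
Jefferson: A 24, B 2, C 2, D 4, E 3.
A gets 22 under Hamilton and 24 under Jefferson.

Jefferson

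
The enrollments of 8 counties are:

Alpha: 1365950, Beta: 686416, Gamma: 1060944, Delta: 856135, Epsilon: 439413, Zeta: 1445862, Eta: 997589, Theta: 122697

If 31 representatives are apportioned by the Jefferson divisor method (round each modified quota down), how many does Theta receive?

0

Standard divisor 6975006/31 ≈ 225000.194; standard quotas: Alpha 6.071, Beta 3.051, Gamma 4.715, Delta 3.805, Epsilon 1.953, Zeta 6.426, Eta 4.434, Theta 0.545.
Rounding down gives 6, 3, 4, 3, 1, 6, 4, 0 = 27 seats, so the divisor must be adjusted.
With modified divisor 203000: modified quotas Alpha 6.729, Beta 3.381, Gamma 5.226, Delta 4.217, Epsilon 2.165, Zeta 7.122, Eta 4.914, Theta 0.604.
Rounding down: Alpha 6, Beta 3, Gamma 5, Delta 4, Epsilon 2, Zeta 7, Eta 4, Theta 0 (total 31).
Theta receives 0.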